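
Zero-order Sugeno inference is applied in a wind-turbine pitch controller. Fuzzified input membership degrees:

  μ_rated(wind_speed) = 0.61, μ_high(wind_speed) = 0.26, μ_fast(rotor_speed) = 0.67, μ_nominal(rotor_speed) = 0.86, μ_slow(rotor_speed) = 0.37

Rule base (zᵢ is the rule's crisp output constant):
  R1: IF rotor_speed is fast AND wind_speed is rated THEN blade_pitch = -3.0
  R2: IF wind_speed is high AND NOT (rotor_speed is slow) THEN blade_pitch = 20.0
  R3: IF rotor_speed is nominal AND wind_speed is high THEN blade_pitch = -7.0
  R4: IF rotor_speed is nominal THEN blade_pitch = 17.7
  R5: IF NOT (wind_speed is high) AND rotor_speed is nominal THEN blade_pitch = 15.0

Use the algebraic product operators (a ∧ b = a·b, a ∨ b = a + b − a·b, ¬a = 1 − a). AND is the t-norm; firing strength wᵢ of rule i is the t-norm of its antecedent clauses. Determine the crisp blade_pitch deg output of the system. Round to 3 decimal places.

11.015

R1 (z=-3.0): fast=0.67, rated=0.61; AND[a·b] → w = 0.4087
R2 (z=20.0): high=0.26, ¬slow=1−0.37=0.63; AND[a·b] → w = 0.1638
R3 (z=-7.0): nominal=0.86, high=0.26; AND[a·b] → w = 0.2236
R4 (z=17.7): nominal=0.86 → w = 0.8600
R5 (z=15.0): ¬high=1−0.26=0.74, nominal=0.86; AND[a·b] → w = 0.6364
Weighted average = (0.4087·-3.0 + 0.1638·20.0 + 0.2236·-7.0 + 0.8600·17.7 + 0.6364·15.0) / (0.4087 + 0.1638 + 0.2236 + 0.8600 + 0.6364)
  = 25.2527 / 2.2925 = 11.015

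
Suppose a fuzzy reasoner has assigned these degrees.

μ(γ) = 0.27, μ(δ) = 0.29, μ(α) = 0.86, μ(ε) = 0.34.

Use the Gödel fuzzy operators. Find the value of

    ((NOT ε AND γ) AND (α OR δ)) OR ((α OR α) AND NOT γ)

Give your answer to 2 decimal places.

0.73

NOT ε = 1 − 0.34 = 0.66
NOT ε AND γ = min(a, b) on (0.66, 0.27) = 0.27
α OR δ = max(a, b) on (0.86, 0.29) = 0.86
(NOT ε AND γ) AND (α OR δ) = min(a, b) on (0.27, 0.86) = 0.27
α OR α = max(a, b) on (0.86, 0.86) = 0.86
NOT γ = 1 − 0.27 = 0.73
(α OR α) AND NOT γ = min(a, b) on (0.86, 0.73) = 0.73
((NOT ε AND γ) AND (α OR δ)) OR ((α OR α) AND NOT γ) = max(a, b) on (0.27, 0.73) = 0.73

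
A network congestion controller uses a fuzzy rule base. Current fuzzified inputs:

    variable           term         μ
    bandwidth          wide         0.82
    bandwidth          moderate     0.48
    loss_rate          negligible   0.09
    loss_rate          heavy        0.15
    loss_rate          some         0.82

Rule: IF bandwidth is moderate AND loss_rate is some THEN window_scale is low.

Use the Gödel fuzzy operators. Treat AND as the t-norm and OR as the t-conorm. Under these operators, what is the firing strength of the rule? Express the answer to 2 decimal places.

firing strength: moderate=0.48, some=0.82; AND[min(a, b)] → w = 0.48

0.48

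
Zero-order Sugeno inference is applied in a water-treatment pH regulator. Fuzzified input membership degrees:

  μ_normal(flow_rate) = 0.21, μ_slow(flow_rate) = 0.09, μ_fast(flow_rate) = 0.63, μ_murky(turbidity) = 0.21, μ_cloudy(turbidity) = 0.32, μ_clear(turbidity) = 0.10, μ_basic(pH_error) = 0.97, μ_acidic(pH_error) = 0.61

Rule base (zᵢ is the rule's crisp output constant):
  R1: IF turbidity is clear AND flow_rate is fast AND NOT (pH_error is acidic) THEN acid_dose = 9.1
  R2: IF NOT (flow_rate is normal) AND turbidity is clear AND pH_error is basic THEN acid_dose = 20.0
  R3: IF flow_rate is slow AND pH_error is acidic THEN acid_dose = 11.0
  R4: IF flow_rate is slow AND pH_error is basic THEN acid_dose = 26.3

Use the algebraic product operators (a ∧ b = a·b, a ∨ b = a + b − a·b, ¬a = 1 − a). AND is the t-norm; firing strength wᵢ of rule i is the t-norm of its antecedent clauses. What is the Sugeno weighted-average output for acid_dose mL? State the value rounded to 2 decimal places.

19.13

R1 (z=9.1): clear=0.10, fast=0.63, ¬acidic=1−0.61=0.39; AND[a·b] → w = 0.0246
R2 (z=20.0): ¬normal=1−0.21=0.79, clear=0.10, basic=0.97; AND[a·b] → w = 0.0766
R3 (z=11.0): slow=0.09, acidic=0.61; AND[a·b] → w = 0.0549
R4 (z=26.3): slow=0.09, basic=0.97; AND[a·b] → w = 0.0873
Weighted average = (0.0246·9.1 + 0.0766·20.0 + 0.0549·11.0 + 0.0873·26.3) / (0.0246 + 0.0766 + 0.0549 + 0.0873)
  = 4.6561 / 0.2434 = 19.13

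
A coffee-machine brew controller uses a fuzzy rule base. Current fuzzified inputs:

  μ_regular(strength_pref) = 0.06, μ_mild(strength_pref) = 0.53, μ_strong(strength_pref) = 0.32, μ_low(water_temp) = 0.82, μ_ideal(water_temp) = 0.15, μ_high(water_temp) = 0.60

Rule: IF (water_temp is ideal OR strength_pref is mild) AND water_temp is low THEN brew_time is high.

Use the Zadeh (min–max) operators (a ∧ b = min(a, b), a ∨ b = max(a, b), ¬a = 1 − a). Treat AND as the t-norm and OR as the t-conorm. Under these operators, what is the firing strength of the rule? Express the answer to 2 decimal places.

0.53

firing strength: (ideal=0.15 OR mild=0.53) = 0.53; AND[min(a, b)] with low=0.82 → w = 0.53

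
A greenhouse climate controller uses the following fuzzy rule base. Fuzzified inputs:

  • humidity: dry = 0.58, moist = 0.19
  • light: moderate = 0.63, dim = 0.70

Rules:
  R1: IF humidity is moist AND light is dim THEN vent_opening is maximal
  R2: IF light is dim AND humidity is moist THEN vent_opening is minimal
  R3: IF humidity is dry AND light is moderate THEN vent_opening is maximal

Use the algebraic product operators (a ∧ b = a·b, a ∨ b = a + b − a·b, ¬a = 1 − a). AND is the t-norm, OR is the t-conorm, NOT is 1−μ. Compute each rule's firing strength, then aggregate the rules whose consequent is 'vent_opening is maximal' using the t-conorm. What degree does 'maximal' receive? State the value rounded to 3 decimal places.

R1: moist=0.19, dim=0.70; AND[a·b] → w = 0.1330
R2: dim=0.70, moist=0.19; AND[a·b] → w = 0.1330
R3: dry=0.58, moderate=0.63; AND[a·b] → w = 0.3654
Rules with consequent 'maximal': {R1, R3} → strengths 0.1330, 0.3654
Aggregate via t-conorm [a + b − a·b]: 0.4498

0.450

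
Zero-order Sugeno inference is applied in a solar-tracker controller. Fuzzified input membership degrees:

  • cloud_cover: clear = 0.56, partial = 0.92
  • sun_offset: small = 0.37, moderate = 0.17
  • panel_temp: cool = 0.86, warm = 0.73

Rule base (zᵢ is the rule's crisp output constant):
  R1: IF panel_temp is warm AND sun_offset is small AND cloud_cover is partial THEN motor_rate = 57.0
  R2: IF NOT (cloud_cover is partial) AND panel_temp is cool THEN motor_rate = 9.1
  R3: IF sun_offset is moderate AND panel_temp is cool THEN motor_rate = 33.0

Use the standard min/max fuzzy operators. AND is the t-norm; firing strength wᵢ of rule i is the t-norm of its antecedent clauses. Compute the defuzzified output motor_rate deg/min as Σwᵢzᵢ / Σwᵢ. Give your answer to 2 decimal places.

44.24

R1 (z=57.0): warm=0.73, small=0.37, partial=0.92; AND[min(a, b)] → w = 0.37
R2 (z=9.1): ¬partial=1−0.92=0.08, cool=0.86; AND[min(a, b)] → w = 0.08
R3 (z=33.0): moderate=0.17, cool=0.86; AND[min(a, b)] → w = 0.17
Weighted average = (0.37·57.0 + 0.08·9.1 + 0.17·33.0) / (0.37 + 0.08 + 0.17)
  = 27.4280 / 0.6200 = 44.24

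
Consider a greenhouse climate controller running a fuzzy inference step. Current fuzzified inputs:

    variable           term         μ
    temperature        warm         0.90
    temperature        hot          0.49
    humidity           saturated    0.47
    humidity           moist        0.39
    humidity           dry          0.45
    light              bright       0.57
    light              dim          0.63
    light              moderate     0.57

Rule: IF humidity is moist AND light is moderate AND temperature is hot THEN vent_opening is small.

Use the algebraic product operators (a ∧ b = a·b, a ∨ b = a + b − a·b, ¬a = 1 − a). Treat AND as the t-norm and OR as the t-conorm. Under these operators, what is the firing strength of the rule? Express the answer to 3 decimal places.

0.109

firing strength: moist=0.39, moderate=0.57, hot=0.49; AND[a·b] → w = 0.1089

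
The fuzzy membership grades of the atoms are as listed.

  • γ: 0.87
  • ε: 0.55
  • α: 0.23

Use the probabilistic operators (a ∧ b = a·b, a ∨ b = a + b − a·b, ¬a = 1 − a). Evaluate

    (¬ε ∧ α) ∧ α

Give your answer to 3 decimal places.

¬ε = 1 − 0.5500 = 0.4500
¬ε ∧ α = a·b on (0.4500, 0.2300) = 0.1035
(¬ε ∧ α) ∧ α = a·b on (0.1035, 0.2300) = 0.0238

0.024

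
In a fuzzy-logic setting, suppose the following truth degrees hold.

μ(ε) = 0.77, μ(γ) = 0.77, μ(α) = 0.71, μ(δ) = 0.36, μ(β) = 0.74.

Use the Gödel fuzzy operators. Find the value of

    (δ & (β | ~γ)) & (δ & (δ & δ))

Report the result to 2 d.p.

0.36

~γ = 1 − 0.77 = 0.23
β | ~γ = max(a, b) on (0.74, 0.23) = 0.74
δ & (β | ~γ) = min(a, b) on (0.36, 0.74) = 0.36
δ & δ = min(a, b) on (0.36, 0.36) = 0.36
δ & (δ & δ) = min(a, b) on (0.36, 0.36) = 0.36
(δ & (β | ~γ)) & (δ & (δ & δ)) = min(a, b) on (0.36, 0.36) = 0.36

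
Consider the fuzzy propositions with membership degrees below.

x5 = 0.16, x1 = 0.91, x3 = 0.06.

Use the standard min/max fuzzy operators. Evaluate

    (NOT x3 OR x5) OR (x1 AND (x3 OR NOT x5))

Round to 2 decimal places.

NOT x3 = 1 − 0.06 = 0.94
NOT x3 OR x5 = max(a, b) on (0.94, 0.16) = 0.94
NOT x5 = 1 − 0.16 = 0.84
x3 OR NOT x5 = max(a, b) on (0.06, 0.84) = 0.84
x1 AND (x3 OR NOT x5) = min(a, b) on (0.91, 0.84) = 0.84
(NOT x3 OR x5) OR (x1 AND (x3 OR NOT x5)) = max(a, b) on (0.94, 0.84) = 0.94

0.94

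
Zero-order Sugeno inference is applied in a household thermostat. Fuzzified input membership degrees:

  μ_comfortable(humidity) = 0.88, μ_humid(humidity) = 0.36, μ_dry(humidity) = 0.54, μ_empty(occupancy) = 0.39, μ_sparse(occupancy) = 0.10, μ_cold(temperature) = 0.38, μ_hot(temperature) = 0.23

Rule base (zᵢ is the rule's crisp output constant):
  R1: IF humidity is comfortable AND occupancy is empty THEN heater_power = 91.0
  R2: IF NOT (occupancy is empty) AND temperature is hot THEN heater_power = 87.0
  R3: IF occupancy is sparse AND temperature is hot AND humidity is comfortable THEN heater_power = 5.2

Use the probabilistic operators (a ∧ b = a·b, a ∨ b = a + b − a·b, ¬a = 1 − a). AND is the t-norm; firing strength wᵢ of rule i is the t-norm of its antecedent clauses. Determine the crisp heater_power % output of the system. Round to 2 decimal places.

R1 (z=91.0): comfortable=0.88, empty=0.39; AND[a·b] → w = 0.3432
R2 (z=87.0): ¬empty=1−0.39=0.61, hot=0.23; AND[a·b] → w = 0.1403
R3 (z=5.2): sparse=0.10, hot=0.23, comfortable=0.88; AND[a·b] → w = 0.0202
Weighted average = (0.3432·91.0 + 0.1403·87.0 + 0.0202·5.2) / (0.3432 + 0.1403 + 0.0202)
  = 43.5425 / 0.5037 = 86.44

86.44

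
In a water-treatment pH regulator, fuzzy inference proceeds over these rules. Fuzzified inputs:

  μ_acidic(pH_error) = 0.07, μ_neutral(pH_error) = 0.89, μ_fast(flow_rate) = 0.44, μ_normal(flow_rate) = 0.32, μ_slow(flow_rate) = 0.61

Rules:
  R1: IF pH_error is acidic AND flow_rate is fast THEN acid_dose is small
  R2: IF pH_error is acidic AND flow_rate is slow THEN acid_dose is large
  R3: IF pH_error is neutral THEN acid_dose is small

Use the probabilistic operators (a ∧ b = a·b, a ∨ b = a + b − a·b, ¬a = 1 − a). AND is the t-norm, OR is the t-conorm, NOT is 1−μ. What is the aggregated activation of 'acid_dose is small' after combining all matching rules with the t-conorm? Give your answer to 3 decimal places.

R1: acidic=0.07, fast=0.44; AND[a·b] → w = 0.0308
R2: acidic=0.07, slow=0.61; AND[a·b] → w = 0.0427
R3: neutral=0.89 → w = 0.8900
Rules with consequent 'small': {R1, R3} → strengths 0.0308, 0.8900
Aggregate via t-conorm [a + b − a·b]: 0.8934

0.893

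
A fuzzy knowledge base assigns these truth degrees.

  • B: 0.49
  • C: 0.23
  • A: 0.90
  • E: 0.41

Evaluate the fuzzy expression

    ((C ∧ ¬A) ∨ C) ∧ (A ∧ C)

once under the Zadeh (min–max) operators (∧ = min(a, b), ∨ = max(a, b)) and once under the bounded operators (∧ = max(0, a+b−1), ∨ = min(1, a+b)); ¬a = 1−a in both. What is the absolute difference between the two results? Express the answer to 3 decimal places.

Under Zadeh (min–max):
  ¬A = 1 − 0.90 = 0.10
  C ∧ ¬A = min(a, b) on (0.23, 0.10) = 0.10
  (C ∧ ¬A) ∨ C = max(a, b) on (0.10, 0.23) = 0.23
  A ∧ C = min(a, b) on (0.90, 0.23) = 0.23
  ((C ∧ ¬A) ∨ C) ∧ (A ∧ C) = min(a, b) on (0.23, 0.23) = 0.23
  → value = 0.2300
Under bounded:
  ¬A = 1 − 0.90 = 0.10
  C ∧ ¬A = max(0, a+b−1) on (0.23, 0.10) = 0.00
  (C ∧ ¬A) ∨ C = min(1, a+b) on (0.00, 0.23) = 0.23
  A ∧ C = max(0, a+b−1) on (0.90, 0.23) = 0.13
  ((C ∧ ¬A) ∨ C) ∧ (A ∧ C) = max(0, a+b−1) on (0.23, 0.13) = 0.00
  → value = 0.0000
|0.2300 − 0.0000| = 0.230

0.230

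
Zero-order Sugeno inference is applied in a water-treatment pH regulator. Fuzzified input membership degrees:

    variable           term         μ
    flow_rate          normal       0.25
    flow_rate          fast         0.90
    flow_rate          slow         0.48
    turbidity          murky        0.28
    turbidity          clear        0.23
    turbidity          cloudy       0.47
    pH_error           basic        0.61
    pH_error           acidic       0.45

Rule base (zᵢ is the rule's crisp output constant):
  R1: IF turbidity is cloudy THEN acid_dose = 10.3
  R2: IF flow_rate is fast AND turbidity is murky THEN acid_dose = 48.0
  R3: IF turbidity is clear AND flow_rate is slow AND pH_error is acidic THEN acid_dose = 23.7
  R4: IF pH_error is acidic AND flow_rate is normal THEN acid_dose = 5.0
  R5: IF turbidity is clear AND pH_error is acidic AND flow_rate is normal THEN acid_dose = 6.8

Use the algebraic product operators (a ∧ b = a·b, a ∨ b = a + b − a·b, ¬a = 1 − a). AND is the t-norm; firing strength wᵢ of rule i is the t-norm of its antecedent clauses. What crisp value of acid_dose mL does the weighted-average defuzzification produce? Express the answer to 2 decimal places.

20.72

R1 (z=10.3): cloudy=0.47 → w = 0.4700
R2 (z=48.0): fast=0.90, murky=0.28; AND[a·b] → w = 0.2520
R3 (z=23.7): clear=0.23, slow=0.48, acidic=0.45; AND[a·b] → w = 0.0497
R4 (z=5.0): acidic=0.45, normal=0.25; AND[a·b] → w = 0.1125
R5 (z=6.8): clear=0.23, acidic=0.45, normal=0.25; AND[a·b] → w = 0.0259
Weighted average = (0.4700·10.3 + 0.2520·48.0 + 0.0497·23.7 + 0.1125·5.0 + 0.0259·6.8) / (0.4700 + 0.2520 + 0.0497 + 0.1125 + 0.0259)
  = 18.8529 / 0.9101 = 20.72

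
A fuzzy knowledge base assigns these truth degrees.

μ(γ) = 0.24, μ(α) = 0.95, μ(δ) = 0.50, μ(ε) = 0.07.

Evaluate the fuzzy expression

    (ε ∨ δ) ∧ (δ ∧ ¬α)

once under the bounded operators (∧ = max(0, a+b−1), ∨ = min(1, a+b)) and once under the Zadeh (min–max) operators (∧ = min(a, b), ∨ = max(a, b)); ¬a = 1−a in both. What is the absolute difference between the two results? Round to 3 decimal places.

0.050

Under bounded:
  ε ∨ δ = min(1, a+b) on (0.07, 0.50) = 0.57
  ¬α = 1 − 0.95 = 0.05
  δ ∧ ¬α = max(0, a+b−1) on (0.50, 0.05) = 0.00
  (ε ∨ δ) ∧ (δ ∧ ¬α) = max(0, a+b−1) on (0.57, 0.00) = 0.00
  → value = 0.0000
Under Zadeh (min–max):
  ε ∨ δ = max(a, b) on (0.07, 0.50) = 0.50
  ¬α = 1 − 0.95 = 0.05
  δ ∧ ¬α = min(a, b) on (0.50, 0.05) = 0.05
  (ε ∨ δ) ∧ (δ ∧ ¬α) = min(a, b) on (0.50, 0.05) = 0.05
  → value = 0.0500
|0.0000 − 0.0500| = 0.050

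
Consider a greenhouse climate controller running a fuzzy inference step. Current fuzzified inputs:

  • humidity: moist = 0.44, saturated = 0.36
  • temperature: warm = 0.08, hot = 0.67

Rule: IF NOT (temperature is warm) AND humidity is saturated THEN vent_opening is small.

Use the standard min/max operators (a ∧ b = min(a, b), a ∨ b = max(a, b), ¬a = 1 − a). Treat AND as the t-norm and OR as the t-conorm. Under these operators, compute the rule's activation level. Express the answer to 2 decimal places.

firing strength: ¬warm=1−0.08=0.92, saturated=0.36; AND[min(a, b)] → w = 0.36

0.36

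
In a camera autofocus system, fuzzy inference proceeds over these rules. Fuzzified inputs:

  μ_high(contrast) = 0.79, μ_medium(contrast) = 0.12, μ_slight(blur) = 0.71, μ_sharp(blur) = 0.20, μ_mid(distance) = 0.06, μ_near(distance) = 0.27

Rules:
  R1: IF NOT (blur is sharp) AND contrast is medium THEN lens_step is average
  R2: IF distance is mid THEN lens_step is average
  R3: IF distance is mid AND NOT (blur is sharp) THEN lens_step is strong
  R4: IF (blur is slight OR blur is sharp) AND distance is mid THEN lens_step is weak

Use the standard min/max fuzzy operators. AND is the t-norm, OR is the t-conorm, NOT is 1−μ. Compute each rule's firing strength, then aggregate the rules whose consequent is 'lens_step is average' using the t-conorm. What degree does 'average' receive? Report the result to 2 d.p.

0.12

R1: ¬sharp=1−0.20=0.80, medium=0.12; AND[min(a, b)] → w = 0.12
R2: mid=0.06 → w = 0.06
R3: mid=0.06, ¬sharp=1−0.20=0.80; AND[min(a, b)] → w = 0.06
R4: (slight=0.71 OR sharp=0.20) = 0.71; AND[min(a, b)] with mid=0.06 → w = 0.06
Rules with consequent 'average': {R1, R2} → strengths 0.12, 0.06
Aggregate via t-conorm [max(a, b)]: 0.12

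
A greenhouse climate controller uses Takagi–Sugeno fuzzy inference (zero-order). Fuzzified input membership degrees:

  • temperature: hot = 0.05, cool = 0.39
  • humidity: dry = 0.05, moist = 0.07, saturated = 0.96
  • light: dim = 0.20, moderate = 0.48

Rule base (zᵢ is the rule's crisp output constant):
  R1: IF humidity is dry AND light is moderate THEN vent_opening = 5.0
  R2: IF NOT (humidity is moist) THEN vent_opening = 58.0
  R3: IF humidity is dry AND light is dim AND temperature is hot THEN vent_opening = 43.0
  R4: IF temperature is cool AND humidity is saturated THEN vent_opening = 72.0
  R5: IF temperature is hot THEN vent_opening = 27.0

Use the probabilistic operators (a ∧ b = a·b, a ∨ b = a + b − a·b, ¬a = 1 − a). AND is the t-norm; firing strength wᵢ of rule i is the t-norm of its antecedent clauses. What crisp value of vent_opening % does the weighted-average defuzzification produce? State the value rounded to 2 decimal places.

R1 (z=5.0): dry=0.05, moderate=0.48; AND[a·b] → w = 0.0240
R2 (z=58.0): ¬moist=1−0.07=0.93 → w = 0.9300
R3 (z=43.0): dry=0.05, dim=0.20, hot=0.05; AND[a·b] → w = 0.0005
R4 (z=72.0): cool=0.39, saturated=0.96; AND[a·b] → w = 0.3744
R5 (z=27.0): hot=0.05 → w = 0.0500
Weighted average = (0.0240·5.0 + 0.9300·58.0 + 0.0005·43.0 + 0.3744·72.0 + 0.0500·27.0) / (0.0240 + 0.9300 + 0.0005 + 0.3744 + 0.0500)
  = 82.3883 / 1.3789 = 59.75

59.75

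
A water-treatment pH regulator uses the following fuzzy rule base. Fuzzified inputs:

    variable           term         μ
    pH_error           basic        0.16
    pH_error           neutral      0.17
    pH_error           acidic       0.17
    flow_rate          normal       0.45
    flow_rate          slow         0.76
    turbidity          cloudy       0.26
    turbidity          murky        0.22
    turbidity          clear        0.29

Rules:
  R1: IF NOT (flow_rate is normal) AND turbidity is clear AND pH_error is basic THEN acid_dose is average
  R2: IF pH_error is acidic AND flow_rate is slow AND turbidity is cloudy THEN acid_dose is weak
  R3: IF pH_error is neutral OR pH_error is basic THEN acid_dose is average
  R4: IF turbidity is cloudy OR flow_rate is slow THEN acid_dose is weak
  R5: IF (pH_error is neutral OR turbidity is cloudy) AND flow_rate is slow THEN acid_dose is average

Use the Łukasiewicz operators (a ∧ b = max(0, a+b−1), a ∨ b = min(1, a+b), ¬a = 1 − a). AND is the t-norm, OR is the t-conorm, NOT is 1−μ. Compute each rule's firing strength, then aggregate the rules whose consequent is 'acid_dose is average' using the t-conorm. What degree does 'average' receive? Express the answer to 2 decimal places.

0.52

R1: ¬normal=1−0.45=0.55, clear=0.29, basic=0.16; AND[max(0, a+b−1)] → w = 0.00
R2: acidic=0.17, slow=0.76, cloudy=0.26; AND[max(0, a+b−1)] → w = 0.00
R3: neutral=0.17, basic=0.16; OR[min(1, a+b)] → w = 0.33
R4: cloudy=0.26, slow=0.76; OR[min(1, a+b)] → w = 1.00
R5: (neutral=0.17 OR cloudy=0.26) = 0.43; AND[max(0, a+b−1)] with slow=0.76 → w = 0.19
Rules with consequent 'average': {R1, R3, R5} → strengths 0.00, 0.33, 0.19
Aggregate via t-conorm [min(1, a+b)]: 0.52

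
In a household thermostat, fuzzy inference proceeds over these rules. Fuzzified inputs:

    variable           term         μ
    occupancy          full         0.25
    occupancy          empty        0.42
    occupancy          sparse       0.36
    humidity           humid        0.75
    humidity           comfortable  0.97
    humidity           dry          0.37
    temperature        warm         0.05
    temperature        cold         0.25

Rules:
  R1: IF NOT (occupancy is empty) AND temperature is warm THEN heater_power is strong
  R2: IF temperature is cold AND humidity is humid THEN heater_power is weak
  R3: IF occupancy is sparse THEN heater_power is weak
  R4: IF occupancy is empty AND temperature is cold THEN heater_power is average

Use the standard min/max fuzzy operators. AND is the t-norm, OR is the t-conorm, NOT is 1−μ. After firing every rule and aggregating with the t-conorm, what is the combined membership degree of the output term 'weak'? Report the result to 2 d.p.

R1: ¬empty=1−0.42=0.58, warm=0.05; AND[min(a, b)] → w = 0.05
R2: cold=0.25, humid=0.75; AND[min(a, b)] → w = 0.25
R3: sparse=0.36 → w = 0.36
R4: empty=0.42, cold=0.25; AND[min(a, b)] → w = 0.25
Rules with consequent 'weak': {R2, R3} → strengths 0.25, 0.36
Aggregate via t-conorm [max(a, b)]: 0.36

0.36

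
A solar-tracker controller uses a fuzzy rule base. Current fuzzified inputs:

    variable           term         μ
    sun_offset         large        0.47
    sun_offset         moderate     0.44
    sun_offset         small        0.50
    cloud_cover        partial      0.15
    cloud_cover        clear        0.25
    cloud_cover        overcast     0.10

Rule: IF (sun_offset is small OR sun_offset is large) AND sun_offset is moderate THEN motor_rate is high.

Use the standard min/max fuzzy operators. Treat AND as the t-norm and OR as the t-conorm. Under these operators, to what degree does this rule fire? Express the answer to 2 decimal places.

firing strength: (small=0.50 OR large=0.47) = 0.50; AND[min(a, b)] with moderate=0.44 → w = 0.44

0.44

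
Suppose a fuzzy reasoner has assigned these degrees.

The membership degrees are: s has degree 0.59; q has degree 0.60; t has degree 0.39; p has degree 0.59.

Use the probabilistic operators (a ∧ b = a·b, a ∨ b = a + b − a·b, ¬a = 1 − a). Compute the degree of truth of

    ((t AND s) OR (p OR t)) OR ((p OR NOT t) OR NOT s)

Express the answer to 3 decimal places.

t AND s = a·b on (0.3900, 0.5900) = 0.2301
p OR t = a + b − a·b on (0.5900, 0.3900) = 0.7499
(t AND s) OR (p OR t) = a + b − a·b on (0.2301, 0.7499) = 0.8074
NOT t = 1 − 0.3900 = 0.6100
p OR NOT t = a + b − a·b on (0.5900, 0.6100) = 0.8401
NOT s = 1 − 0.5900 = 0.4100
(p OR NOT t) OR NOT s = a + b − a·b on (0.8401, 0.4100) = 0.9057
((t AND s) OR (p OR t)) OR ((p OR NOT t) OR NOT s) = a + b − a·b on (0.8074, 0.9057) = 0.9818

0.982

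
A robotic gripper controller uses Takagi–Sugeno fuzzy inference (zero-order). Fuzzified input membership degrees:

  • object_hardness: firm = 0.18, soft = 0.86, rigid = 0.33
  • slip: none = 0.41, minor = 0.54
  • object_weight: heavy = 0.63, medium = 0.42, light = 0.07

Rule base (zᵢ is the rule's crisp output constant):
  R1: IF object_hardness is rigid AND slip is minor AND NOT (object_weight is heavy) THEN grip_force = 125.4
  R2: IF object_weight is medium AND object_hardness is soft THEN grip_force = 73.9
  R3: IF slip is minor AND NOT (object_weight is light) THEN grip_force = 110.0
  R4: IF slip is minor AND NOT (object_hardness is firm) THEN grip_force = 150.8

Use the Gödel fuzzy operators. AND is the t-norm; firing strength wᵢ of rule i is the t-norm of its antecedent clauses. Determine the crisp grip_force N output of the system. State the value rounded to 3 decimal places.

116.531

R1 (z=125.4): rigid=0.33, minor=0.54, ¬heavy=1−0.63=0.37; AND[min(a, b)] → w = 0.33
R2 (z=73.9): medium=0.42, soft=0.86; AND[min(a, b)] → w = 0.42
R3 (z=110.0): minor=0.54, ¬light=1−0.07=0.93; AND[min(a, b)] → w = 0.54
R4 (z=150.8): minor=0.54, ¬firm=1−0.18=0.82; AND[min(a, b)] → w = 0.54
Weighted average = (0.33·125.4 + 0.42·73.9 + 0.54·110.0 + 0.54·150.8) / (0.33 + 0.42 + 0.54 + 0.54)
  = 213.2520 / 1.8300 = 116.531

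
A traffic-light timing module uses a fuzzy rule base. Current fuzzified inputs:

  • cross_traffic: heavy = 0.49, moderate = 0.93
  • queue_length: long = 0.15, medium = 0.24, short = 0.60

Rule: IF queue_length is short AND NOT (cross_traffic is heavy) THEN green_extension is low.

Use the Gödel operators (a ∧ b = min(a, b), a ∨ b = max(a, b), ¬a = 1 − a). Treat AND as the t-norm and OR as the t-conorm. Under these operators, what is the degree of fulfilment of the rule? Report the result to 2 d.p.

firing strength: short=0.60, ¬heavy=1−0.49=0.51; AND[min(a, b)] → w = 0.51

0.51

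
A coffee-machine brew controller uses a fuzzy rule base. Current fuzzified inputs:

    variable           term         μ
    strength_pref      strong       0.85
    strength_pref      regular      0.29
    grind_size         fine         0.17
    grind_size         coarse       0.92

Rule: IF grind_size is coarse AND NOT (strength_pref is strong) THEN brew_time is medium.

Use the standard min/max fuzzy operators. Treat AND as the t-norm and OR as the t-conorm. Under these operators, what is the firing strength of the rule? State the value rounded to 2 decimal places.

firing strength: coarse=0.92, ¬strong=1−0.85=0.15; AND[min(a, b)] → w = 0.15

0.15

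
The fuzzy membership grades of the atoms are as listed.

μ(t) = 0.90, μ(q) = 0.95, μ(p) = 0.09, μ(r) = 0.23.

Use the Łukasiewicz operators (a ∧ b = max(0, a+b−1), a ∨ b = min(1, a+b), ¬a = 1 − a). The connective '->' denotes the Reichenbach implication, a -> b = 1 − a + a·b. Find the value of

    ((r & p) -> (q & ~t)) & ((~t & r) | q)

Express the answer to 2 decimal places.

r & p = max(0, a+b−1) on (0.23, 0.09) = 0.00
~t = 1 − 0.90 = 0.10
q & ~t = max(0, a+b−1) on (0.95, 0.10) = 0.05
(r & p) -> (q & ~t)  [Reichenbach: 1 − a + a·b] with a=0.00, b=0.05 → 1.00
~t = 1 − 0.90 = 0.10
~t & r = max(0, a+b−1) on (0.10, 0.23) = 0.00
(~t & r) | q = min(1, a+b) on (0.00, 0.95) = 0.95
((r & p) -> (q & ~t)) & ((~t & r) | q) = max(0, a+b−1) on (1.00, 0.95) = 0.95

0.95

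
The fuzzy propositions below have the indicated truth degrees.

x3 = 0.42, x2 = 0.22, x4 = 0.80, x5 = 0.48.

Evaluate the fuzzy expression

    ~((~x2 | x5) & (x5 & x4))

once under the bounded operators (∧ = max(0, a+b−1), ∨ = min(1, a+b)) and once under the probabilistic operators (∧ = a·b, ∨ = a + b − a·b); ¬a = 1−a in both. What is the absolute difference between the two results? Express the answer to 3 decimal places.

Under bounded:
  ~x2 = 1 − 0.22 = 0.78
  ~x2 | x5 = min(1, a+b) on (0.78, 0.48) = 1.00
  x5 & x4 = max(0, a+b−1) on (0.48, 0.80) = 0.28
  (~x2 | x5) & (x5 & x4) = max(0, a+b−1) on (1.00, 0.28) = 0.28
  ~((~x2 | x5) & (x5 & x4)) = 1 − 0.28 = 0.72
  → value = 0.7200
Under probabilistic:
  ~x2 = 1 − 0.2200 = 0.7800
  ~x2 | x5 = a + b − a·b on (0.7800, 0.4800) = 0.8856
  x5 & x4 = a·b on (0.4800, 0.8000) = 0.3840
  (~x2 | x5) & (x5 & x4) = a·b on (0.8856, 0.3840) = 0.3401
  ~((~x2 | x5) & (x5 & x4)) = 1 − 0.3401 = 0.6599
  → value = 0.6599
|0.7200 − 0.6599| = 0.060

0.060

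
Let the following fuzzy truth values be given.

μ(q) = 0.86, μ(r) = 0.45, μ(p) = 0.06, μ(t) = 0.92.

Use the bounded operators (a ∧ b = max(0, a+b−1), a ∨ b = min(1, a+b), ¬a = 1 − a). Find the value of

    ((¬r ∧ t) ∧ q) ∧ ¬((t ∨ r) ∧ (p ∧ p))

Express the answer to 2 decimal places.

¬r = 1 − 0.45 = 0.55
¬r ∧ t = max(0, a+b−1) on (0.55, 0.92) = 0.47
(¬r ∧ t) ∧ q = max(0, a+b−1) on (0.47, 0.86) = 0.33
t ∨ r = min(1, a+b) on (0.92, 0.45) = 1.00
p ∧ p = max(0, a+b−1) on (0.06, 0.06) = 0.00
(t ∨ r) ∧ (p ∧ p) = max(0, a+b−1) on (1.00, 0.00) = 0.00
¬((t ∨ r) ∧ (p ∧ p)) = 1 − 0.00 = 1.00
((¬r ∧ t) ∧ q) ∧ ¬((t ∨ r) ∧ (p ∧ p)) = max(0, a+b−1) on (0.33, 1.00) = 0.33

0.33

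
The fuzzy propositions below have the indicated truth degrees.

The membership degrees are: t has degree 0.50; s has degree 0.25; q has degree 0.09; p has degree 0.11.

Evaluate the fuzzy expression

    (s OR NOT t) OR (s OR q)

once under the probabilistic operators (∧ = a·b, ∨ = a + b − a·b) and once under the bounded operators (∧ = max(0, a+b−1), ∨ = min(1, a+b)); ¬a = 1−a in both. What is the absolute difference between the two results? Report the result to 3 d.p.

0.256

Under probabilistic:
  NOT t = 1 − 0.5000 = 0.5000
  s OR NOT t = a + b − a·b on (0.2500, 0.5000) = 0.6250
  s OR q = a + b − a·b on (0.2500, 0.0900) = 0.3175
  (s OR NOT t) OR (s OR q) = a + b − a·b on (0.6250, 0.3175) = 0.7441
  → value = 0.7441
Under bounded:
  NOT t = 1 − 0.50 = 0.50
  s OR NOT t = min(1, a+b) on (0.25, 0.50) = 0.75
  s OR q = min(1, a+b) on (0.25, 0.09) = 0.34
  (s OR NOT t) OR (s OR q) = min(1, a+b) on (0.75, 0.34) = 1.00
  → value = 1.0000
|0.7441 − 1.0000| = 0.256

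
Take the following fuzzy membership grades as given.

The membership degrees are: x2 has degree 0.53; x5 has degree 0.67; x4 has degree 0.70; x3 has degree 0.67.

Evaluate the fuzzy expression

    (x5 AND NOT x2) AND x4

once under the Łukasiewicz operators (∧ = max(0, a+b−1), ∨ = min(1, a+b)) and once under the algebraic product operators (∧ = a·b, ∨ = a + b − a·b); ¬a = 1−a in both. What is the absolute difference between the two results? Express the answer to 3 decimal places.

Under Łukasiewicz:
  NOT x2 = 1 − 0.53 = 0.47
  x5 AND NOT x2 = max(0, a+b−1) on (0.67, 0.47) = 0.14
  (x5 AND NOT x2) AND x4 = max(0, a+b−1) on (0.14, 0.70) = 0.00
  → value = 0.0000
Under algebraic product:
  NOT x2 = 1 − 0.5300 = 0.4700
  x5 AND NOT x2 = a·b on (0.6700, 0.4700) = 0.3149
  (x5 AND NOT x2) AND x4 = a·b on (0.3149, 0.7000) = 0.2204
  → value = 0.2204
|0.0000 − 0.2204| = 0.220

0.220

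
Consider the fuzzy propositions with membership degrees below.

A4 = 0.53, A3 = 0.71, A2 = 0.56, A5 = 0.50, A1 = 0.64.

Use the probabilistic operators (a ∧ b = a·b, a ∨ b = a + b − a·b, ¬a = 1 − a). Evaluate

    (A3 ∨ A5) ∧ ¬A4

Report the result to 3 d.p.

0.402

A3 ∨ A5 = a + b − a·b on (0.7100, 0.5000) = 0.8550
¬A4 = 1 − 0.5300 = 0.4700
(A3 ∨ A5) ∧ ¬A4 = a·b on (0.8550, 0.4700) = 0.4018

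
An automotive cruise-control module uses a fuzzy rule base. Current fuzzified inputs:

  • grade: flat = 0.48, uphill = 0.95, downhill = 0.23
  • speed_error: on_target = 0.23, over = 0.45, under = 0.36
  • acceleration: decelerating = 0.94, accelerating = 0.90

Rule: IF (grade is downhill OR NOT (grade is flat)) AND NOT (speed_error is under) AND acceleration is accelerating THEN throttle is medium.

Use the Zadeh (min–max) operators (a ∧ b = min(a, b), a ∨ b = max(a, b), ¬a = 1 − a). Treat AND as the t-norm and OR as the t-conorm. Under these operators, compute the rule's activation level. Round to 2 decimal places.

firing strength: (downhill=0.23 OR ¬flat=1−0.48=0.52) = 0.52; AND[min(a, b)] with ¬under=1−0.36=0.64, accelerating=0.90 → w = 0.52

0.52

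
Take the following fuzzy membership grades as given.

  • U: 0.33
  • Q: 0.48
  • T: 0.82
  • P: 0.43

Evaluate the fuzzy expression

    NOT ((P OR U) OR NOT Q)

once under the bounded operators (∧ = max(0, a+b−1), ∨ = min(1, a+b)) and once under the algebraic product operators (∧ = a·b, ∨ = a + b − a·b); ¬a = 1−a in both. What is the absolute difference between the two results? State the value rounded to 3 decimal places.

Under bounded:
  P OR U = min(1, a+b) on (0.43, 0.33) = 0.76
  NOT Q = 1 − 0.48 = 0.52
  (P OR U) OR NOT Q = min(1, a+b) on (0.76, 0.52) = 1.00
  NOT ((P OR U) OR NOT Q) = 1 − 1.00 = 0.00
  → value = 0.0000
Under algebraic product:
  P OR U = a + b − a·b on (0.4300, 0.3300) = 0.6181
  NOT Q = 1 − 0.4800 = 0.5200
  (P OR U) OR NOT Q = a + b − a·b on (0.6181, 0.5200) = 0.8167
  NOT ((P OR U) OR NOT Q) = 1 − 0.8167 = 0.1833
  → value = 0.1833
|0.0000 − 0.1833| = 0.183

0.183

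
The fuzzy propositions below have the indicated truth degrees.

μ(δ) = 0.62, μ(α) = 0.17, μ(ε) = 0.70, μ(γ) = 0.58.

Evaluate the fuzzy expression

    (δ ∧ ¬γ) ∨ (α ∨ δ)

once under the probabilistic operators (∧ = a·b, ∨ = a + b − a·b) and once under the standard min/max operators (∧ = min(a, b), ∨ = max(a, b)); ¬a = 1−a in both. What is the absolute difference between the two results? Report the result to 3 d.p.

Under probabilistic:
  ¬γ = 1 − 0.5800 = 0.4200
  δ ∧ ¬γ = a·b on (0.6200, 0.4200) = 0.2604
  α ∨ δ = a + b − a·b on (0.1700, 0.6200) = 0.6846
  (δ ∧ ¬γ) ∨ (α ∨ δ) = a + b − a·b on (0.2604, 0.6846) = 0.7667
  → value = 0.7667
Under standard min/max:
  ¬γ = 1 − 0.58 = 0.42
  δ ∧ ¬γ = min(a, b) on (0.62, 0.42) = 0.42
  α ∨ δ = max(a, b) on (0.17, 0.62) = 0.62
  (δ ∧ ¬γ) ∨ (α ∨ δ) = max(a, b) on (0.42, 0.62) = 0.62
  → value = 0.6200
|0.7667 − 0.6200| = 0.147

0.147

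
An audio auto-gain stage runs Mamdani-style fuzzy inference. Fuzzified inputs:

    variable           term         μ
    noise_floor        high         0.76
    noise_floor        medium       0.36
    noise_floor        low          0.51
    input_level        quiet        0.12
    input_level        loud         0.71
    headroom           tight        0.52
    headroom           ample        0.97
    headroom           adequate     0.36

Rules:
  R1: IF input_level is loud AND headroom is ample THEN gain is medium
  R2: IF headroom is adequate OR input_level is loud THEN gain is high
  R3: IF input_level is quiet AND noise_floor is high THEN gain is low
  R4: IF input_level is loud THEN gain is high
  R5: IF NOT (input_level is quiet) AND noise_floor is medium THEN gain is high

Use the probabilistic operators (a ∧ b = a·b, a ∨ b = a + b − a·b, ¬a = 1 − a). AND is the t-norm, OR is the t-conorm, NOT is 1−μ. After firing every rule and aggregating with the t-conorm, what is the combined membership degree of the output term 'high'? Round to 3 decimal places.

0.963

R1: loud=0.71, ample=0.97; AND[a·b] → w = 0.6887
R2: adequate=0.36, loud=0.71; OR[a + b − a·b] → w = 0.8144
R3: quiet=0.12, high=0.76; AND[a·b] → w = 0.0912
R4: loud=0.71 → w = 0.7100
R5: ¬quiet=1−0.12=0.88, medium=0.36; AND[a·b] → w = 0.3168
Rules with consequent 'high': {R2, R4, R5} → strengths 0.8144, 0.7100, 0.3168
Aggregate via t-conorm [a + b − a·b]: 0.9632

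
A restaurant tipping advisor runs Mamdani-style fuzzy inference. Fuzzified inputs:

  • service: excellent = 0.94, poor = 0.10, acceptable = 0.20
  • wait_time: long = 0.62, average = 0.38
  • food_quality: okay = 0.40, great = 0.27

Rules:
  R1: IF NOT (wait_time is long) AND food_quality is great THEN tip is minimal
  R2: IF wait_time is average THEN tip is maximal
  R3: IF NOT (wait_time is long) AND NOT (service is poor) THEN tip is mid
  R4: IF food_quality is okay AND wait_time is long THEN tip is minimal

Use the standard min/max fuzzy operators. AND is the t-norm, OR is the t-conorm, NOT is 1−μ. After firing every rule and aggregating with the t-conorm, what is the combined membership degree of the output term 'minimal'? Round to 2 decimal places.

0.40

R1: ¬long=1−0.62=0.38, great=0.27; AND[min(a, b)] → w = 0.27
R2: average=0.38 → w = 0.38
R3: ¬long=1−0.62=0.38, ¬poor=1−0.10=0.90; AND[min(a, b)] → w = 0.38
R4: okay=0.40, long=0.62; AND[min(a, b)] → w = 0.40
Rules with consequent 'minimal': {R1, R4} → strengths 0.27, 0.40
Aggregate via t-conorm [max(a, b)]: 0.40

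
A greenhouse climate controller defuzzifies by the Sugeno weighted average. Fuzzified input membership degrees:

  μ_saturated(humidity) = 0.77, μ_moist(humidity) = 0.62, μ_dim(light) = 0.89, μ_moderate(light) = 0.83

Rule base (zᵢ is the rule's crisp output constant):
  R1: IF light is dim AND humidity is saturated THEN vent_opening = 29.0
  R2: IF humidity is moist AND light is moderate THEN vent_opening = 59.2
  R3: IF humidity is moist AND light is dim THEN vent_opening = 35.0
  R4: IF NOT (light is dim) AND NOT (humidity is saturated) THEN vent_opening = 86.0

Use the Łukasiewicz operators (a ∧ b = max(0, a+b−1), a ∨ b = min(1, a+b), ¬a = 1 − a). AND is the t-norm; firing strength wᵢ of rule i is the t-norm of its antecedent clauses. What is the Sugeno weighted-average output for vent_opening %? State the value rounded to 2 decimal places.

R1 (z=29.0): dim=0.89, saturated=0.77; AND[max(0, a+b−1)] → w = 0.66
R2 (z=59.2): moist=0.62, moderate=0.83; AND[max(0, a+b−1)] → w = 0.45
R3 (z=35.0): moist=0.62, dim=0.89; AND[max(0, a+b−1)] → w = 0.51
R4 (z=86.0): ¬dim=1−0.89=0.11, ¬saturated=1−0.77=0.23; AND[max(0, a+b−1)] → w = 0.00
Weighted average = (0.66·29.0 + 0.45·59.2 + 0.51·35.0 + 0.00·86.0) / (0.66 + 0.45 + 0.51 + 0.00)
  = 63.6300 / 1.6200 = 39.28

39.28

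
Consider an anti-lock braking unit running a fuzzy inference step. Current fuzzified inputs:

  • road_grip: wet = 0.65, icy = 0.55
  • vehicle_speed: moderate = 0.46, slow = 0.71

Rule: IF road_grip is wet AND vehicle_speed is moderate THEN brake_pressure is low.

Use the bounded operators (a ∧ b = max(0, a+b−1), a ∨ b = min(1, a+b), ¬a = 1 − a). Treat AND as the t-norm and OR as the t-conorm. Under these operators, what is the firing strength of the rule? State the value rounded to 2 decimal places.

firing strength: wet=0.65, moderate=0.46; AND[max(0, a+b−1)] → w = 0.11

0.11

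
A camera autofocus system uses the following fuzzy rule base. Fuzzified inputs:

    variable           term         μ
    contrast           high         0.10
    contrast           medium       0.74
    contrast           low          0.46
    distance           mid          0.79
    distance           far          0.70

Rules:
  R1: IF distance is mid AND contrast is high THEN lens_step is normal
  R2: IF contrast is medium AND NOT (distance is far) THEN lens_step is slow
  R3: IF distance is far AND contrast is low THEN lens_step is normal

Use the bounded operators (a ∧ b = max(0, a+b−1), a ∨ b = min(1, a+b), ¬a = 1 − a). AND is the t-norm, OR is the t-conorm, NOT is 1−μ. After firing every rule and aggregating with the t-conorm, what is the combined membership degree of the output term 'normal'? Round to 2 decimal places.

0.16

R1: mid=0.79, high=0.10; AND[max(0, a+b−1)] → w = 0.00
R2: medium=0.74, ¬far=1−0.70=0.30; AND[max(0, a+b−1)] → w = 0.04
R3: far=0.70, low=0.46; AND[max(0, a+b−1)] → w = 0.16
Rules with consequent 'normal': {R1, R3} → strengths 0.00, 0.16
Aggregate via t-conorm [min(1, a+b)]: 0.16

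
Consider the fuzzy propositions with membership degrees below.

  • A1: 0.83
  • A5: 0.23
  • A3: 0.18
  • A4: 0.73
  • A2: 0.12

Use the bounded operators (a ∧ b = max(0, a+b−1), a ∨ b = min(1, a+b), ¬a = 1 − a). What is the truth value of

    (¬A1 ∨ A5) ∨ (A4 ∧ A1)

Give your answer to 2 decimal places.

¬A1 = 1 − 0.83 = 0.17
¬A1 ∨ A5 = min(1, a+b) on (0.17, 0.23) = 0.40
A4 ∧ A1 = max(0, a+b−1) on (0.73, 0.83) = 0.56
(¬A1 ∨ A5) ∨ (A4 ∧ A1) = min(1, a+b) on (0.40, 0.56) = 0.96

0.96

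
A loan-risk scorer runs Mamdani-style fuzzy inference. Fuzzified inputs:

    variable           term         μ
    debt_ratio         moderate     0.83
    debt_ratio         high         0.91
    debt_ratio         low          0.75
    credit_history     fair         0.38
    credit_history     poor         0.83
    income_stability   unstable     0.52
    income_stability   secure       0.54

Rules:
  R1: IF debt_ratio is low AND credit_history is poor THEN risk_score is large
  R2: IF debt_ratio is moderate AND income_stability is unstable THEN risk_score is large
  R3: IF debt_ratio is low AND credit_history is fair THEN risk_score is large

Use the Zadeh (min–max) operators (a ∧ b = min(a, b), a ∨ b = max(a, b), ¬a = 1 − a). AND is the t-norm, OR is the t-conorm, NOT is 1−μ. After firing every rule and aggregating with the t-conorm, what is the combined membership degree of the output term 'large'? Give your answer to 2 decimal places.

0.75

R1: low=0.75, poor=0.83; AND[min(a, b)] → w = 0.75
R2: moderate=0.83, unstable=0.52; AND[min(a, b)] → w = 0.52
R3: low=0.75, fair=0.38; AND[min(a, b)] → w = 0.38
Rules with consequent 'large': {R1, R2, R3} → strengths 0.75, 0.52, 0.38
Aggregate via t-conorm [max(a, b)]: 0.75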